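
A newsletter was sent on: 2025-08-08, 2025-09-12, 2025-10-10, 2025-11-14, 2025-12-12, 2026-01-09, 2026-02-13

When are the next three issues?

Gaps: 35, 28, 35, 28, 28, 35 days — a mix of 28 and 35. Every date is a Friday.
Each is the 2nd Friday of its month.
March 2026 — 2nd Friday is 2026-03-13.
2nd Friday of April 2026: 2026-04-10.
2nd Friday of May 2026: 2026-05-08.

2026-03-13, 2026-04-10, 2026-05-08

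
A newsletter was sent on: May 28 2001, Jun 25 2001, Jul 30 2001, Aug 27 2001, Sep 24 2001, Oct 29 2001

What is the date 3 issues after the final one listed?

All Mondays; the gaps (28, 35, 28, 28, 35) vary with month length.
This is the last Monday of each month.
Last Monday of November 2001: Nov 26 2001.
Last Monday of December 2001: Dec 31 2001.
Last Monday of January 2002: Jan 28 2002.

Jan 28 2002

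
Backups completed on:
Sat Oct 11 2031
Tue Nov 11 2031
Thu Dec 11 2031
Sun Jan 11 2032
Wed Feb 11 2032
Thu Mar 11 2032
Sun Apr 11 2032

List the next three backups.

Each date is the 11th; the gaps (31, 30, 31, 31, 29, 31) track the month lengths.
The rule is the 11th of each month.
May 2032: Tue May 11 2032.
June 2032: Fri Jun 11 2032.
Next: July 2032 → Sun Jul 11 2032.

Tue May 11 2032, Fri Jun 11 2032, Sun Jul 11 2032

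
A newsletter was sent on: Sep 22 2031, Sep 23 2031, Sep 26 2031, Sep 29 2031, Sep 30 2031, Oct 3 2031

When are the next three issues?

Every event lands on a Monday or Tuesday or Friday (gaps cycle 1, 3, 3, 1, 3).
So the schedule is: every Monday, Tuesday and Friday.
Next Monday: Oct 6 2031.
Next Tuesday: Oct 7 2031.
Next Friday: Oct 10 2031.

Oct 6 2031, Oct 7 2031, Oct 10 2031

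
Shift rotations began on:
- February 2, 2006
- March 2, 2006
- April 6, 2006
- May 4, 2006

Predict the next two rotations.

Gaps: 28, 35, 28 days — a mix of 28 and 35. Every date is a Thursday.
Each is the 1st Thursday of its month.
June 2006 — 1st Thursday is June 1, 2006.
1st Thursday of July 2006: July 6, 2006.

June 1, 2006; July 6, 2006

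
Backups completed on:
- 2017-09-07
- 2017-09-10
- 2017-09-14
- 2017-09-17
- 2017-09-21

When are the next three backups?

2017-09-24, 2017-09-28, 2017-10-01

The gap pattern 3, 4, 3, 4 repeats every 2 events.
These are the Thursdays and Sundays of each week.
Next Sunday: 2017-09-24.
The following Thursday is 2017-09-28.
Next Sunday: 2017-10-01.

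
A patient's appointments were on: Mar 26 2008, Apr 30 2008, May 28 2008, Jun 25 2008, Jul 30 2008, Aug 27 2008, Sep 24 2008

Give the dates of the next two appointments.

These are Wednesdays with 35, 28, 28, 35, 28, 28-day gaps.
Each is the final Wednesday of its month — Apr 30 2008 is past the 28th, so '4th Wednesday' doesn't fit.
October 2008 ends with Wednesday Oct 29 2008.
November 2008 ends with Wednesday Nov 26 2008.

Oct 29 2008, Nov 26 2008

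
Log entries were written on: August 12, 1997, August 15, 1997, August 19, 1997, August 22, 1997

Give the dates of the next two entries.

August 26, 1997; August 29, 1997

Every event lands on a Tuesday or Friday (gaps cycle 3, 4, 3).
So the schedule is: every Tuesday and Friday.
Next Tuesday: August 26, 1997.
The following Friday is August 29, 1997.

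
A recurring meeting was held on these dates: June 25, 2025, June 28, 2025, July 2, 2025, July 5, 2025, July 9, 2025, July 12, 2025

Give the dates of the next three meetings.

The gap pattern 3, 4, 3, 4, 3 repeats every 2 events.
These are the Wednesdays and Saturdays of each week.
The following Wednesday is July 16, 2025.
Next Saturday: July 19, 2025.
Next Wednesday: July 23, 2025.

July 16, 2025; July 19, 2025; July 23, 2025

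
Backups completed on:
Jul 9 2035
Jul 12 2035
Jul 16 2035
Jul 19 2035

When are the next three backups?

Jul 23 2035, Jul 26 2035, Jul 30 2035

Every event lands on a Monday or Thursday (gaps cycle 3, 4, 3).
So the schedule is: every Monday and Thursday.
The following Monday is Jul 23 2035.
The following Thursday is Jul 26 2035.
The following Monday is Jul 30 2035.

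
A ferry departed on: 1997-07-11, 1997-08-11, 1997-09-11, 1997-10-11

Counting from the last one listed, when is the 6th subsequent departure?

Gaps: 31, 31, 30 days — not constant. Every event is on the 11th of the month.
Pattern: the 11th of each month.
Next: November 1997 → 1997-11-11.
Next: December 1997 → 1997-12-11.
Next: January 1998 → 1998-01-11.
Next: February 1998 → 1998-02-11.
Next: March 1998 → 1998-03-11.
Next: April 1998 → 1998-04-11.

1998-04-11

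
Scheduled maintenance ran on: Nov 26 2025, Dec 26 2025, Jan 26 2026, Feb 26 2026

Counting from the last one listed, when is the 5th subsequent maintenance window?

Jul 26 2026

Gaps: 30, 31, 31 days — not constant. Every event is on the 26th of the month.
Pattern: the 26th of each month.
March 2026: Mar 26 2026.
Next: April 2026 → Apr 26 2026.
Next: May 2026 → May 26 2026.
June 2026: Jun 26 2026.
July 2026: Jul 26 2026.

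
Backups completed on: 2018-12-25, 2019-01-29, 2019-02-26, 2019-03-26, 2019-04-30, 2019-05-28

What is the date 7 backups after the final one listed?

Every date is a Tuesday; gaps 35, 28, 28, 35, 28 days.
Each is the last Tuesday of its month (at least one falls on the 29th or later, ruling out '4th Tuesday').
June 2019 ends with Tuesday 2019-06-25.
July 2019 ends with Tuesday 2019-07-30.
Last Tuesday of August 2019: 2019-08-27.
Last Tuesday of September 2019: 2019-09-24.
Last Tuesday of October 2019: 2019-10-29.
November 2019 ends with Tuesday 2019-11-26.
December 2019 ends with Tuesday 2019-12-31.

2019-12-31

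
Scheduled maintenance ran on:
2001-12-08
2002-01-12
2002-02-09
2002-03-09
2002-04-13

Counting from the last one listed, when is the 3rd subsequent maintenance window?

2002-07-13

These are Saturdays at 28- or 35-day spacing (35, 28, 28, 35).
The pattern: 2nd Saturday of the month.
2nd Saturday of May 2002: 2002-05-11.
2nd Saturday of June 2002: 2002-06-08.
July 2002 — 2nd Saturday is 2002-07-13.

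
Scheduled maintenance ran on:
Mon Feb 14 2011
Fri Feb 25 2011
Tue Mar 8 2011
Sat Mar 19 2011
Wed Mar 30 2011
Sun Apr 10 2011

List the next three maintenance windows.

Thu Apr 21 2011, Mon May 2 2011, Fri May 13 2011

The spacing is 11, 11, 11, 11, 11 days — always 11 days.
Sun Apr 10 2011 + 11 days = Thu Apr 21 2011.
Thu Apr 21 2011 + 11 days = Mon May 2 2011.
Mon May 2 2011 + 11 days = Fri May 13 2011.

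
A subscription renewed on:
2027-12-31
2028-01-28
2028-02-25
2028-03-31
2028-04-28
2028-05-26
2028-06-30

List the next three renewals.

All Fridays; the gaps (28, 28, 35, 28, 28, 35) vary with month length.
This is the last Friday of each month.
July 2028 ends with Friday 2028-07-28.
August 2028 ends with Friday 2028-08-25.
Last Friday of September 2028: 2028-09-29.

2028-07-28, 2028-08-25, 2028-09-29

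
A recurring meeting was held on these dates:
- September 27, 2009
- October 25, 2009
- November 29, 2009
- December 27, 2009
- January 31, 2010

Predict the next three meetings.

February 28, 2010; March 28, 2010; April 25, 2010

All Sundays; the gaps (28, 35, 28, 35) vary with month length.
This is the last Sunday of each month.
Last Sunday of February 2010: February 28, 2010.
March 2010 ends with Sunday March 28, 2010.
April 2010 ends with Sunday April 25, 2010.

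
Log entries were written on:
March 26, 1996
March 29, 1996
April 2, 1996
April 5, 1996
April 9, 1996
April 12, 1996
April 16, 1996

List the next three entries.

April 19, 1996; April 23, 1996; April 26, 1996

Every event lands on a Tuesday or Friday (gaps cycle 3, 4, 3, 4, 3, 4).
So the schedule is: every Tuesday and Friday.
Next Friday: April 19, 1996.
The following Tuesday is April 23, 1996.
Next Friday: April 26, 1996.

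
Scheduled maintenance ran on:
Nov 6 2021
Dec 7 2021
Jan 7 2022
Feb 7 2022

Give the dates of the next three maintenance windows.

Mar 10 2022, Apr 10 2022, May 11 2022

Gaps between consecutive events: 31, 31, 31 days — a constant 31-day interval.
Feb 7 2022 + 31 days = Mar 10 2022.
Mar 10 2022 + 31 days = Apr 10 2022.
Apr 10 2022 + 31 days = May 11 2022.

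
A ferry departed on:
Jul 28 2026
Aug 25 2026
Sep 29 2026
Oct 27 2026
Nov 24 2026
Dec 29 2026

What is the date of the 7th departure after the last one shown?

Every date is a Tuesday; gaps 28, 35, 28, 28, 35 days.
Each is the last Tuesday of its month (at least one falls on the 29th or later, ruling out '4th Tuesday').
Last Tuesday of January 2027: Jan 26 2027.
February 2027 ends with Tuesday Feb 23 2027.
Last Tuesday of March 2027: Mar 30 2027.
April 2027 ends with Tuesday Apr 27 2027.
May 2027 ends with Tuesday May 25 2027.
June 2027 ends with Tuesday Jun 29 2027.
Last Tuesday of July 2027: Jul 27 2027.

Jul 27 2027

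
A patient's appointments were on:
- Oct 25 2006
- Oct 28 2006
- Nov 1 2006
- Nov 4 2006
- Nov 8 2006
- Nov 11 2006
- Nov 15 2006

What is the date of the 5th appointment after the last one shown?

The gap pattern 3, 4, 3, 4, 3, 4 repeats every 2 events.
These are the Wednesdays and Saturdays of each week.
Next Saturday: Nov 18 2006.
The following Wednesday is Nov 22 2006.
The following Saturday is Nov 25 2006.
Next Wednesday: Nov 29 2006.
The following Saturday is Dec 2 2006.

Dec 2 2006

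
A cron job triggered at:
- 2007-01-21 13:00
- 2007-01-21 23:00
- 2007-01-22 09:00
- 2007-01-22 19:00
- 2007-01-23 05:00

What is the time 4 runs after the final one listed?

Gaps: 10, 10, 10, 10 hours — each event is 10 hours after the previous one.
2007-01-23 05:00 + 10 h = 2007-01-23 15:00.
2007-01-23 15:00 + 10 h = 2007-01-24 01:00.
2007-01-24 01:00 + 10 h = 2007-01-24 11:00.
2007-01-24 11:00 + 10 h = 2007-01-24 21:00.

2007-01-24 21:00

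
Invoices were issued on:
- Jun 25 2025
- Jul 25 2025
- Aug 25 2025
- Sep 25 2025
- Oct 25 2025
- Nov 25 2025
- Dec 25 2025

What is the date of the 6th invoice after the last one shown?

Gaps: 30, 31, 31, 30, 31, 30 days — not constant. Every event is on the 25th of the month.
Pattern: the 25th of each month.
Next: January 2026 → Jan 25 2026.
February 2026: Feb 25 2026.
Next: March 2026 → Mar 25 2026.
April 2026: Apr 25 2026.
May 2026: May 25 2026.
June 2026: Jun 25 2026.

Jun 25 2026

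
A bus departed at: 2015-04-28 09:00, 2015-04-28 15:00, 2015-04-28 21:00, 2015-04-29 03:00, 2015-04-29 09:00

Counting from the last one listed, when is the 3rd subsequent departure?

Gaps: 6, 6, 6, 6 hours — each event is 6 hours after the previous one.
2015-04-29 09:00 + 6 h = 2015-04-29 15:00.
2015-04-29 15:00 + 6 h = 2015-04-29 21:00.
2015-04-29 21:00 + 6 h = 2015-04-30 03:00.

2015-04-30 03:00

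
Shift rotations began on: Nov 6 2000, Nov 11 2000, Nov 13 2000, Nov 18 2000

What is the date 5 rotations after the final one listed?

Every event lands on a Monday or Saturday (gaps cycle 5, 2, 5).
So the schedule is: every Monday and Saturday.
Next Monday: Nov 20 2000.
Next Saturday: Nov 25 2000.
Next Monday: Nov 27 2000.
The following Saturday is Dec 2 2000.
The following Monday is Dec 4 2000.

Dec 4 2000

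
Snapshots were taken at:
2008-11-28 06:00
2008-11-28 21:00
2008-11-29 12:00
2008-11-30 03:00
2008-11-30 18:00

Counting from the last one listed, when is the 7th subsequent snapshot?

Spacing: 15, 15, 15, 15 h — constant 15 h.
2008-11-30 18:00 + 15 h = 2008-12-01 09:00.
2008-12-01 09:00 + 15 h = 2008-12-02 00:00.
2008-12-02 00:00 + 15 h = 2008-12-02 15:00.
2008-12-02 15:00 + 15 h = 2008-12-03 06:00.
2008-12-03 06:00 + 15 h = 2008-12-03 21:00.
2008-12-03 21:00 + 15 h = 2008-12-04 12:00.
2008-12-04 12:00 + 15 h = 2008-12-05 03:00.

2008-12-05 03:00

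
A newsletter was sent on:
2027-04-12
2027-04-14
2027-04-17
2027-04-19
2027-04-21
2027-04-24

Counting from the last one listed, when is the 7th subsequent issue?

2027-05-10

The gap pattern 2, 3, 2, 2, 3 repeats every 3 events.
These are the Mondays, Wednesdays and Saturdays of each week.
The following Monday is 2027-04-26.
The following Wednesday is 2027-04-28.
The following Saturday is 2027-05-01.
Next Monday: 2027-05-03.
Next Wednesday: 2027-05-05.
The following Saturday is 2027-05-08.
Next Monday: 2027-05-10.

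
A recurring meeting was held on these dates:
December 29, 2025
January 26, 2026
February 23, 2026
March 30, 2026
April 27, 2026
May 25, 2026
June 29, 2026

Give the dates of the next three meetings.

July 27, 2026; August 31, 2026; September 28, 2026

These are Mondays with 28, 28, 35, 28, 28, 35-day gaps.
Each is the final Monday of its month — December 29, 2025 is past the 28th, so '4th Monday' doesn't fit.
July 2026 ends with Monday July 27, 2026.
August 2026 ends with Monday August 31, 2026.
September 2026 ends with Monday September 28, 2026.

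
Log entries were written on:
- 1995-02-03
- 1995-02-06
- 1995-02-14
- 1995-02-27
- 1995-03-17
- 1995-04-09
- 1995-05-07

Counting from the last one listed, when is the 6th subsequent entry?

1996-02-04

Gaps: 3, 8, 13, 18, 23, 28 days — each gap is 5 larger than the previous one.
Next gap: 33 days. 1995-05-07 + 33 days = 1995-06-09.
Next gap: 38 days. 1995-06-09 + 38 days = 1995-07-17.
Next gap: 43 days. 1995-07-17 + 43 days = 1995-08-29.
Next gap: 48 days. 1995-08-29 + 48 days = 1995-10-16.
Next gap: 53 days. 1995-10-16 + 53 days = 1995-12-08.
Next gap: 58 days. 1995-12-08 + 58 days = 1996-02-04.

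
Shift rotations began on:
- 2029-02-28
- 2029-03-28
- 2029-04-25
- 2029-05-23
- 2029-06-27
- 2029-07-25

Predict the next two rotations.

2029-08-22, 2029-09-26

Gaps: 28, 28, 28, 35, 28 days — a mix of 28 and 35. Every date is a Wednesday.
Each is the 4th Wednesday of its month.
August 2029 — 4th Wednesday is 2029-08-22.
September 2029 — 4th Wednesday is 2029-09-26.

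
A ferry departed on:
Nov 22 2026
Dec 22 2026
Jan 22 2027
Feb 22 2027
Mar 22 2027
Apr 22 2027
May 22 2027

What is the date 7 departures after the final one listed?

Dec 22 2027

The day-of-month is always 22 (30, 31, 31, 28, 31, 30 days between events).
So this recurs on the 22nd of each month.
June 2027: Jun 22 2027.
July 2027: Jul 22 2027.
Next: August 2027 → Aug 22 2027.
September 2027: Sep 22 2027.
Next: October 2027 → Oct 22 2027.
Next: November 2027 → Nov 22 2027.
Next: December 2027 → Dec 22 2027.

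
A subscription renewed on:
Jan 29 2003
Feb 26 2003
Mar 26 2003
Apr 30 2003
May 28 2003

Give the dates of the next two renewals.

Jun 25 2003, Jul 30 2003

These are Wednesdays with 28, 28, 35, 28-day gaps.
Each is the final Wednesday of its month — Jan 29 2003 is past the 28th, so '4th Wednesday' doesn't fit.
Last Wednesday of June 2003: Jun 25 2003.
Last Wednesday of July 2003: Jul 30 2003.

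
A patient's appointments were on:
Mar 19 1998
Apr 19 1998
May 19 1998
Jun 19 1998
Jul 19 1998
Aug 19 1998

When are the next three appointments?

Sep 19 1998, Oct 19 1998, Nov 19 1998

The day-of-month is always 19 (31, 30, 31, 30, 31 days between events).
So this recurs on the 19th of each month.
September 1998: Sep 19 1998.
Next: October 1998 → Oct 19 1998.
Next: November 1998 → Nov 19 1998.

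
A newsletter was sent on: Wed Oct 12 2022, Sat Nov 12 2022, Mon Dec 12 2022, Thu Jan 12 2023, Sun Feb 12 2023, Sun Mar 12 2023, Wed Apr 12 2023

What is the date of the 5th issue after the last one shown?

Tue Sep 12 2023

Each date is the 12th; the gaps (31, 30, 31, 31, 28, 31) track the month lengths.
The rule is the 12th of each month.
May 2023: Fri May 12 2023.
June 2023: Mon Jun 12 2023.
Next: July 2023 → Wed Jul 12 2023.
Next: August 2023 → Sat Aug 12 2023.
September 2023: Tue Sep 12 2023.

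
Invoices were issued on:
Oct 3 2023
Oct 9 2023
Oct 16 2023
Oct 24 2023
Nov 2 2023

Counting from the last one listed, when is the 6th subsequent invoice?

The spacing grows by 1 each time: 6, 7, 8, 9 days.
Next gap: 10 days. Nov 2 2023 + 10 days = Nov 12 2023.
Next gap: 11 days. Nov 12 2023 + 11 days = Nov 23 2023.
Next gap: 12 days. Nov 23 2023 + 12 days = Dec 5 2023.
Next gap: 13 days. Dec 5 2023 + 13 days = Dec 18 2023.
Next gap: 14 days. Dec 18 2023 + 14 days = Jan 1 2024.
Next gap: 15 days. Jan 1 2024 + 15 days = Jan 16 2024.

Jan 16 2024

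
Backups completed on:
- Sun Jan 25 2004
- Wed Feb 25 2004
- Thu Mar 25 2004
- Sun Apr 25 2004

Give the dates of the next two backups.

Gaps: 31, 29, 31 days — not constant. Every event is on the 25th of the month.
Pattern: the 25th of each month.
May 2004: Tue May 25 2004.
Next: June 2004 → Fri Jun 25 2004.

Tue May 25 2004, Fri Jun 25 2004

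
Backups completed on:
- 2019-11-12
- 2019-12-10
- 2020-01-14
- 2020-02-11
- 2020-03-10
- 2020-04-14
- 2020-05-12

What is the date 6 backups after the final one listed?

These are Tuesdays at 28- or 35-day spacing (28, 35, 28, 28, 35, 28).
The pattern: 2nd Tuesday of the month.
2nd Tuesday of June 2020: 2020-06-09.
2nd Tuesday of July 2020: 2020-07-14.
2nd Tuesday of August 2020: 2020-08-11.
2nd Tuesday of September 2020: 2020-09-08.
2nd Tuesday of October 2020: 2020-10-13.
November 2020 — 2nd Tuesday is 2020-11-10.

2020-11-10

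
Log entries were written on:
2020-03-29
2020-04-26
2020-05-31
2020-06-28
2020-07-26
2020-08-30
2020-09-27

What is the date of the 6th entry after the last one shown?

2021-03-28

These are Sundays with 28, 35, 28, 28, 35, 28-day gaps.
Each is the final Sunday of its month — 2020-03-29 is past the 28th, so '4th Sunday' doesn't fit.
Last Sunday of October 2020: 2020-10-25.
Last Sunday of November 2020: 2020-11-29.
Last Sunday of December 2020: 2020-12-27.
Last Sunday of January 2021: 2021-01-31.
Last Sunday of February 2021: 2021-02-28.
March 2021 ends with Sunday 2021-03-28.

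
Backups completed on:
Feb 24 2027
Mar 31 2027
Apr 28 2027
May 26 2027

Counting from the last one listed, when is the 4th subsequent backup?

Sep 29 2027

Every date is a Wednesday; gaps 35, 28, 28 days.
Each is the last Wednesday of its month (at least one falls on the 29th or later, ruling out '4th Wednesday').
Last Wednesday of June 2027: Jun 30 2027.
Last Wednesday of July 2027: Jul 28 2027.
August 2027 ends with Wednesday Aug 25 2027.
September 2027 ends with Wednesday Sep 29 2027.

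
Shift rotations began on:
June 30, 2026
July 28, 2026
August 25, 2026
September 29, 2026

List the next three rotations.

October 27, 2026; November 24, 2026; December 29, 2026

These are Tuesdays with 28, 28, 35-day gaps.
Each is the final Tuesday of its month — June 30, 2026 is past the 28th, so '4th Tuesday' doesn't fit.
October 2026 ends with Tuesday October 27, 2026.
Last Tuesday of November 2026: November 24, 2026.
Last Tuesday of December 2026: December 29, 2026.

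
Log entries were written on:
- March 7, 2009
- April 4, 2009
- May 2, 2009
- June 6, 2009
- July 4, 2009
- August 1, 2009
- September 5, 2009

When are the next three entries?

October 3, 2009; November 7, 2009; December 5, 2009

All dates are Saturdays, 28, 28, 35, 28, 28, 35 days apart.
Specifically, the 1st Saturday of each month.
October 2009 — 1st Saturday is October 3, 2009.
1st Saturday of November 2009: November 7, 2009.
1st Saturday of December 2009: December 5, 2009.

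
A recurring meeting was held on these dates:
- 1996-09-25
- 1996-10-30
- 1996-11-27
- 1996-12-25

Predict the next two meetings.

These are Wednesdays with 35, 28, 28-day gaps.
Each is the final Wednesday of its month — 1996-10-30 is past the 28th, so '4th Wednesday' doesn't fit.
Last Wednesday of January 1997: 1997-01-29.
Last Wednesday of February 1997: 1997-02-26.

1997-01-29, 1997-02-26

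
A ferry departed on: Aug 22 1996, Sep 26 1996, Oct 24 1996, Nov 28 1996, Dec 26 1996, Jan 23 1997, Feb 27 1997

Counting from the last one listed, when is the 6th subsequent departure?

Gaps: 35, 28, 35, 28, 28, 35 days — a mix of 28 and 35. Every date is a Thursday.
Each is the 4th Thursday of its month.
March 1997 — 4th Thursday is Mar 27 1997.
April 1997 — 4th Thursday is Apr 24 1997.
May 1997 — 4th Thursday is May 22 1997.
June 1997 — 4th Thursday is Jun 26 1997.
4th Thursday of July 1997: Jul 24 1997.
August 1997 — 4th Thursday is Aug 28 1997.

Aug 28 1997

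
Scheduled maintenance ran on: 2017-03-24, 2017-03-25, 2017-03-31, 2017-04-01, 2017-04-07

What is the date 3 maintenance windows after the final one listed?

Every event lands on a Friday or Saturday (gaps cycle 1, 6, 1, 6).
So the schedule is: every Friday and Saturday.
Next Saturday: 2017-04-08.
Next Friday: 2017-04-14.
Next Saturday: 2017-04-15.

2017-04-15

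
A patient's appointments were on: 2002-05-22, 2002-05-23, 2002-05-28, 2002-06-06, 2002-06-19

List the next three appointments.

2002-07-06, 2002-07-27, 2002-08-21

Intervals are 1, 5, 9, 13 days — an arithmetic progression with common difference 4.
Next gap: 17 days. 2002-06-19 + 17 days = 2002-07-06.
Next gap: 21 days. 2002-07-06 + 21 days = 2002-07-27.
Next gap: 25 days. 2002-07-27 + 25 days = 2002-08-21.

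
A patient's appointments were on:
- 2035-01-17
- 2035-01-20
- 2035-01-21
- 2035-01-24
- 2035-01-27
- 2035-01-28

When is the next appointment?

2035-01-31

The gap pattern 3, 1, 3, 3, 1 repeats every 3 events.
These are the Wednesdays, Saturdays and Sundays of each week.
Next Wednesday: 2035-01-31.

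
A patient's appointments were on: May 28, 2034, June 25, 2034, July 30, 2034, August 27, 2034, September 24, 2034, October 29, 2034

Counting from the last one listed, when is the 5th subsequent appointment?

March 25, 2035

All Sundays; the gaps (28, 35, 28, 28, 35) vary with month length.
This is the last Sunday of each month.
November 2034 ends with Sunday November 26, 2034.
December 2034 ends with Sunday December 31, 2034.
Last Sunday of January 2035: January 28, 2035.
February 2035 ends with Sunday February 25, 2035.
Last Sunday of March 2035: March 25, 2035.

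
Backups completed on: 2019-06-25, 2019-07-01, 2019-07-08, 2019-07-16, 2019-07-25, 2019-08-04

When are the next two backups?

2019-08-15, 2019-08-27

The spacing grows by 1 each time: 6, 7, 8, 9, 10 days.
Next gap: 11 days. 2019-08-04 + 11 days = 2019-08-15.
Next gap: 12 days. 2019-08-15 + 12 days = 2019-08-27.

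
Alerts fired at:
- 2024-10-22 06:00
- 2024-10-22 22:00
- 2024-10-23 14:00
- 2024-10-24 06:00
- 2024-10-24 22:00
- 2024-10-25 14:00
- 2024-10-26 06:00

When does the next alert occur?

2024-10-26 22:00

Spacing: 16, 16, 16, 16, 16, 16 h — constant 16 h.
2024-10-26 06:00 + 16 h = 2024-10-26 22:00.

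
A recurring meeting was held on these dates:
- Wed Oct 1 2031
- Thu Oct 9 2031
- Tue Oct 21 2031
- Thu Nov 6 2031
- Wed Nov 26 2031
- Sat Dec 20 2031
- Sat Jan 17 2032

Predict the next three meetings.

Gaps: 8, 12, 16, 20, 24, 28 days — each gap is 4 larger than the previous one.
Next gap: 32 days. Sat Jan 17 2032 + 32 days = Wed Feb 18 2032.
Next gap: 36 days. Wed Feb 18 2032 + 36 days = Thu Mar 25 2032.
Next gap: 40 days. Thu Mar 25 2032 + 40 days = Tue May 4 2032.

Wed Feb 18 2032, Thu Mar 25 2032, Tue May 4 2032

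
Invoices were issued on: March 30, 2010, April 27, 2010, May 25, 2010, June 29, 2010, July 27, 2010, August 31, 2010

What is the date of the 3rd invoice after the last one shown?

November 30, 2010

These are Tuesdays with 28, 28, 35, 28, 35-day gaps.
Each is the final Tuesday of its month — March 30, 2010 is past the 28th, so '4th Tuesday' doesn't fit.
September 2010 ends with Tuesday September 28, 2010.
Last Tuesday of October 2010: October 26, 2010.
Last Tuesday of November 2010: November 30, 2010.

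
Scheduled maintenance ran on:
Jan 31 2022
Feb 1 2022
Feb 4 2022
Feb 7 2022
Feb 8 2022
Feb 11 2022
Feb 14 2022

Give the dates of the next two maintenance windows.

The gap pattern 1, 3, 3, 1, 3, 3 repeats every 3 events.
These are the Mondays, Tuesdays and Fridays of each week.
The following Tuesday is Feb 15 2022.
The following Friday is Feb 18 2022.

Feb 15 2022, Feb 18 2022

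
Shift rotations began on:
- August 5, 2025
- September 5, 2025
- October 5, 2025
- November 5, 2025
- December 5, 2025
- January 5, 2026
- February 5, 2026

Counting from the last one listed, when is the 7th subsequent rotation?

September 5, 2026

Gaps: 31, 30, 31, 30, 31, 31 days — not constant. Every event is on the 5th of the month.
Pattern: the 5th of each month.
March 2026: March 5, 2026.
Next: April 2026 → April 5, 2026.
Next: May 2026 → May 5, 2026.
June 2026: June 5, 2026.
July 2026: July 5, 2026.
August 2026: August 5, 2026.
September 2026: September 5, 2026.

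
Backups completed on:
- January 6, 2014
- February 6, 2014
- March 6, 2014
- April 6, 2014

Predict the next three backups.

Each date is the 6th; the gaps (31, 28, 31) track the month lengths.
The rule is the 6th of each month.
May 2014: May 6, 2014.
Next: June 2014 → June 6, 2014.
July 2014: July 6, 2014.

May 6, 2014; June 6, 2014; July 6, 2014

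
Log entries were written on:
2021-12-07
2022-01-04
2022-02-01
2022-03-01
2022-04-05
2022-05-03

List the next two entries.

2022-06-07, 2022-07-05

Gaps: 28, 28, 28, 35, 28 days — a mix of 28 and 35. Every date is a Tuesday.
Each is the 1st Tuesday of its month.
June 2022 — 1st Tuesday is 2022-06-07.
July 2022 — 1st Tuesday is 2022-07-05.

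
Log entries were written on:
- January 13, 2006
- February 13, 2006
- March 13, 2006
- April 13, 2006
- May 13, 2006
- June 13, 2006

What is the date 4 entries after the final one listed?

Gaps: 31, 28, 31, 30, 31 days — not constant. Every event is on the 13th of the month.
Pattern: the 13th of each month.
July 2006: July 13, 2006.
August 2006: August 13, 2006.
Next: September 2006 → September 13, 2006.
Next: October 2006 → October 13, 2006.

October 13, 2006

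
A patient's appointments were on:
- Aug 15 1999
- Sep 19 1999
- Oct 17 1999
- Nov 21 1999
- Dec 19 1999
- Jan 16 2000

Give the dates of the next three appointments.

All dates are Sundays, 35, 28, 35, 28, 28 days apart.
Specifically, the 3rd Sunday of each month.
3rd Sunday of February 2000: Feb 20 2000.
March 2000 — 3rd Sunday is Mar 19 2000.
3rd Sunday of April 2000: Apr 16 2000.

Feb 20 2000, Mar 19 2000, Apr 16 2000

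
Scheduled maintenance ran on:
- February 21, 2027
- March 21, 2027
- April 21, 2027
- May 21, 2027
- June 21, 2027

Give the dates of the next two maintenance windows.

July 21, 2027; August 21, 2027

The day-of-month is always 21 (28, 31, 30, 31 days between events).
So this recurs on the 21st of each month.
July 2027: July 21, 2027.
August 2027: August 21, 2027.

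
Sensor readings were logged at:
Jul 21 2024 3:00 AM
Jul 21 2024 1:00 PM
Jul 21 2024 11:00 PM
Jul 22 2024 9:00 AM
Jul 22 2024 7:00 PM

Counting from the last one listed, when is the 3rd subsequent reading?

Gaps: 10, 10, 10, 10 hours — each event is 10 hours after the previous one.
Jul 22 2024 7:00 PM + 10 h = Jul 23 2024 5:00 AM.
Jul 23 2024 5:00 AM + 10 h = Jul 23 2024 3:00 PM.
Jul 23 2024 3:00 PM + 10 h = Jul 24 2024 1:00 AM.

Jul 24 2024 1:00 AM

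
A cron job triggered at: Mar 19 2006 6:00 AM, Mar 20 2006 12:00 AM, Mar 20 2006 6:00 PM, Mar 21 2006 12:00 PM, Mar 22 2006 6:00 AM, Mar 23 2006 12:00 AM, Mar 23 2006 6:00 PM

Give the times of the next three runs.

Mar 24 2006 12:00 PM, Mar 25 2006 6:00 AM, Mar 26 2006 12:00 AM

Gaps: 18, 18, 18, 18, 18, 18 hours — each event is 18 hours after the previous one.
Mar 23 2006 6:00 PM + 18 h = Mar 24 2006 12:00 PM.
Mar 24 2006 12:00 PM + 18 h = Mar 25 2006 6:00 AM.
Mar 25 2006 6:00 AM + 18 h = Mar 26 2006 12:00 AM.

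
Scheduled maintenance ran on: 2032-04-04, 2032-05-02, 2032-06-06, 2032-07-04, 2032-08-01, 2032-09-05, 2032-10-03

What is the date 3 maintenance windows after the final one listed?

These are Sundays at 28- or 35-day spacing (28, 35, 28, 28, 35, 28).
The pattern: 1st Sunday of the month.
November 2032 — 1st Sunday is 2032-11-07.
December 2032 — 1st Sunday is 2032-12-05.
January 2033 — 1st Sunday is 2033-01-02.

2033-01-02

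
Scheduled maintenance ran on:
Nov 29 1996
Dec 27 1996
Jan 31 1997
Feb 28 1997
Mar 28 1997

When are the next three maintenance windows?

All Fridays; the gaps (28, 35, 28, 28) vary with month length.
This is the last Friday of each month.
April 1997 ends with Friday Apr 25 1997.
Last Friday of May 1997: May 30 1997.
June 1997 ends with Friday Jun 27 1997.

Apr 25 1997, May 30 1997, Jun 27 1997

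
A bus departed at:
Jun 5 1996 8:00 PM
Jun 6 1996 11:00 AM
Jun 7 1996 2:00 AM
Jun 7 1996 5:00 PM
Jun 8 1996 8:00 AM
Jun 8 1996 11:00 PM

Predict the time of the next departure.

Gaps: 15, 15, 15, 15, 15 hours — each event is 15 hours after the previous one.
Jun 8 1996 11:00 PM + 15 h = Jun 9 1996 2:00 PM.

Jun 9 1996 2:00 PM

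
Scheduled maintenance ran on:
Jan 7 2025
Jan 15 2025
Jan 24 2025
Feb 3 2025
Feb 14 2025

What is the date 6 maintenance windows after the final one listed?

Gaps: 8, 9, 10, 11 days — each gap is 1 larger than the previous one.
Next gap: 12 days. Feb 14 2025 + 12 days = Feb 26 2025.
Next gap: 13 days. Feb 26 2025 + 13 days = Mar 11 2025.
Next gap: 14 days. Mar 11 2025 + 14 days = Mar 25 2025.
Next gap: 15 days. Mar 25 2025 + 15 days = Apr 9 2025.
Next gap: 16 days. Apr 9 2025 + 16 days = Apr 25 2025.
Next gap: 17 days. Apr 25 2025 + 17 days = May 12 2025.

May 12 2025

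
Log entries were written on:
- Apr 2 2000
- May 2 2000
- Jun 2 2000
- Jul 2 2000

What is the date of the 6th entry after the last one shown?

Jan 2 2001

Gaps: 30, 31, 30 days — not constant. Every event is on the 2nd of the month.
Pattern: the 2nd of each month.
August 2000: Aug 2 2000.
September 2000: Sep 2 2000.
Next: October 2000 → Oct 2 2000.
November 2000: Nov 2 2000.
Next: December 2000 → Dec 2 2000.
January 2001: Jan 2 2001.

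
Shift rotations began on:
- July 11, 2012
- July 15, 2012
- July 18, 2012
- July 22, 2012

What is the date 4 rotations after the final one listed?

Gaps: 4, 3, 4 days — not constant, but cyclic with period 2.
The events fall on every Wednesday and Sunday.
Next Wednesday: July 25, 2012.
The following Sunday is July 29, 2012.
The following Wednesday is August 1, 2012.
Next Sunday: August 5, 2012.

August 5, 2012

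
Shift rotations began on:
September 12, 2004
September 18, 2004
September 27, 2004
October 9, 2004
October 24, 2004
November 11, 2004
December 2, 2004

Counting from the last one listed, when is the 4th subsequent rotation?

The spacing grows by 3 each time: 6, 9, 12, 15, 18, 21 days.
Next gap: 24 days. December 2, 2004 + 24 days = December 26, 2004.
Next gap: 27 days. December 26, 2004 + 27 days = January 22, 2005.
Next gap: 30 days. January 22, 2005 + 30 days = February 21, 2005.
Next gap: 33 days. February 21, 2005 + 33 days = March 26, 2005.

March 26, 2005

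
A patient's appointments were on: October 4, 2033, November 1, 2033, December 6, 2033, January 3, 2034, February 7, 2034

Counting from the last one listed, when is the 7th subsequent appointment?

September 5, 2034

All dates are Tuesdays, 28, 35, 28, 35 days apart.
Specifically, the 1st Tuesday of each month.
March 2034 — 1st Tuesday is March 7, 2034.
April 2034 — 1st Tuesday is April 4, 2034.
1st Tuesday of May 2034: May 2, 2034.
1st Tuesday of June 2034: June 6, 2034.
July 2034 — 1st Tuesday is July 4, 2034.
1st Tuesday of August 2034: August 1, 2034.
1st Tuesday of September 2034: September 5, 2034.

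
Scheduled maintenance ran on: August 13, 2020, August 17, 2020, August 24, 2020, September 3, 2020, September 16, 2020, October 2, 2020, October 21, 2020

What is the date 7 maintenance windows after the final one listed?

Intervals are 4, 7, 10, 13, 16, 19 days — an arithmetic progression with common difference 3.
Next gap: 22 days. October 21, 2020 + 22 days = November 12, 2020.
Next gap: 25 days. November 12, 2020 + 25 days = December 7, 2020.
Next gap: 28 days. December 7, 2020 + 28 days = January 4, 2021.
Next gap: 31 days. January 4, 2021 + 31 days = February 4, 2021.
Next gap: 34 days. February 4, 2021 + 34 days = March 10, 2021.
Next gap: 37 days. March 10, 2021 + 37 days = April 16, 2021.
Next gap: 40 days. April 16, 2021 + 40 days = May 26, 2021.

May 26, 2021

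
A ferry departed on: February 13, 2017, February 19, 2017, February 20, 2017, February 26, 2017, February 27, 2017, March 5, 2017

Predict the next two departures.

The gap pattern 6, 1, 6, 1, 6 repeats every 2 events.
These are the Mondays and Sundays of each week.
The following Monday is March 6, 2017.
Next Sunday: March 12, 2017.

March 6, 2017; March 12, 2017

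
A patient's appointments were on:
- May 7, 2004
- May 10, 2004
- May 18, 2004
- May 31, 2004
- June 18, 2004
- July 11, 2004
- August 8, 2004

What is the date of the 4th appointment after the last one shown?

The spacing grows by 5 each time: 3, 8, 13, 18, 23, 28 days.
Next gap: 33 days. August 8, 2004 + 33 days = September 10, 2004.
Next gap: 38 days. September 10, 2004 + 38 days = October 18, 2004.
Next gap: 43 days. October 18, 2004 + 43 days = November 30, 2004.
Next gap: 48 days. November 30, 2004 + 48 days = January 17, 2005.

January 17, 2005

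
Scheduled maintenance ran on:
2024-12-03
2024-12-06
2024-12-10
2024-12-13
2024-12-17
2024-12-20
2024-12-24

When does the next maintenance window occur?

Every event lands on a Tuesday or Friday (gaps cycle 3, 4, 3, 4, 3, 4).
So the schedule is: every Tuesday and Friday.
The following Friday is 2024-12-27.

2024-12-27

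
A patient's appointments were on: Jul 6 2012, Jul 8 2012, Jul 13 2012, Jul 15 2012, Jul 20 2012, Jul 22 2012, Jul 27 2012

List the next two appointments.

Jul 29 2012, Aug 3 2012

Every event lands on a Friday or Sunday (gaps cycle 2, 5, 2, 5, 2, 5).
So the schedule is: every Friday and Sunday.
The following Sunday is Jul 29 2012.
Next Friday: Aug 3 2012.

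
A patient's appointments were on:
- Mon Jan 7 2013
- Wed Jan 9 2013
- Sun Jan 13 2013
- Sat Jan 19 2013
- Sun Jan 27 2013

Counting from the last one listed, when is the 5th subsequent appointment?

Sun Apr 7 2013

Gaps: 2, 4, 6, 8 days — each gap is 2 larger than the previous one.
Next gap: 10 days. Sun Jan 27 2013 + 10 days = Wed Feb 6 2013.
Next gap: 12 days. Wed Feb 6 2013 + 12 days = Mon Feb 18 2013.
Next gap: 14 days. Mon Feb 18 2013 + 14 days = Mon Mar 4 2013.
Next gap: 16 days. Mon Mar 4 2013 + 16 days = Wed Mar 20 2013.
Next gap: 18 days. Wed Mar 20 2013 + 18 days = Sun Apr 7 2013.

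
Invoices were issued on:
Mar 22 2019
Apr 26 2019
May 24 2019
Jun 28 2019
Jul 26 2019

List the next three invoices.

Gaps: 35, 28, 35, 28 days — a mix of 28 and 35. Every date is a Friday.
Each is the 4th Friday of its month.
4th Friday of August 2019: Aug 23 2019.
September 2019 — 4th Friday is Sep 27 2019.
4th Friday of October 2019: Oct 25 2019.

Aug 23 2019, Sep 27 2019, Oct 25 2019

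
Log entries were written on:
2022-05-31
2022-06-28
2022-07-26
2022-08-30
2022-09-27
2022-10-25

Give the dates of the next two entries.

2022-11-29, 2022-12-27

All Tuesdays; the gaps (28, 28, 35, 28, 28) vary with month length.
This is the last Tuesday of each month.
Last Tuesday of November 2022: 2022-11-29.
Last Tuesday of December 2022: 2022-12-27.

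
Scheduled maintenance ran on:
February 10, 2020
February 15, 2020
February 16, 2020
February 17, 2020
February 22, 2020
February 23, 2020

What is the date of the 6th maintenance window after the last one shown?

March 8, 2020

Gaps: 5, 1, 1, 5, 1 days — not constant, but cyclic with period 3.
The events fall on every Monday, Saturday and Sunday.
Next Monday: February 24, 2020.
The following Saturday is February 29, 2020.
The following Sunday is March 1, 2020.
The following Monday is March 2, 2020.
The following Saturday is March 7, 2020.
The following Sunday is March 8, 2020.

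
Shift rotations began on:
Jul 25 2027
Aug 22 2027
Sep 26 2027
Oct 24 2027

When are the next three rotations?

Nov 28 2027, Dec 26 2027, Jan 23 2028

All dates are Sundays, 28, 35, 28 days apart.
Specifically, the 4th Sunday of each month.
November 2027 — 4th Sunday is Nov 28 2027.
December 2027 — 4th Sunday is Dec 26 2027.
4th Sunday of January 2028: Jan 23 2028.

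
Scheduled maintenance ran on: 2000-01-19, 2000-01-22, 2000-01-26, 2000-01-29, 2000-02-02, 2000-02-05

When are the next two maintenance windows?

2000-02-09, 2000-02-12

Gaps: 3, 4, 3, 4, 3 days — not constant, but cyclic with period 2.
The events fall on every Wednesday and Saturday.
Next Wednesday: 2000-02-09.
The following Saturday is 2000-02-12.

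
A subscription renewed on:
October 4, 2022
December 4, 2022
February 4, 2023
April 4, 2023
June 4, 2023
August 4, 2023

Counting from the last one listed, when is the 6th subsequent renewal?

Gaps: 61, 62, 59, 61, 61 days — not constant. Every event is on the 4th of the month.
Pattern: the 4th of every 2 months.
October 2023: October 4, 2023.
December 2023: December 4, 2023.
February 2024: February 4, 2024.
April 2024: April 4, 2024.
June 2024: June 4, 2024.
August 2024: August 4, 2024.

August 4, 2024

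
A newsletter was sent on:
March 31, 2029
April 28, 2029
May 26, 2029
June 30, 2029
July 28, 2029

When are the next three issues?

Every date is a Saturday; gaps 28, 28, 35, 28 days.
Each is the last Saturday of its month (at least one falls on the 29th or later, ruling out '4th Saturday').
Last Saturday of August 2029: August 25, 2029.
Last Saturday of September 2029: September 29, 2029.
October 2029 ends with Saturday October 27, 2029.

August 25, 2029; September 29, 2029; October 27, 2029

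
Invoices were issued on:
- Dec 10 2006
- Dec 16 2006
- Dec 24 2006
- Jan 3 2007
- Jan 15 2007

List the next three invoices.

Intervals are 6, 8, 10, 12 days — an arithmetic progression with common difference 2.
Next gap: 14 days. Jan 15 2007 + 14 days = Jan 29 2007.
Next gap: 16 days. Jan 29 2007 + 16 days = Feb 14 2007.
Next gap: 18 days. Feb 14 2007 + 18 days = Mar 4 2007.

Jan 29 2007, Feb 14 2007, Mar 4 2007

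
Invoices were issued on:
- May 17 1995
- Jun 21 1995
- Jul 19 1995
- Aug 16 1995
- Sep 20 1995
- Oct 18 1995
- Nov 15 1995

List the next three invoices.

These are Wednesdays at 28- or 35-day spacing (35, 28, 28, 35, 28, 28).
The pattern: 3rd Wednesday of the month.
December 1995 — 3rd Wednesday is Dec 20 1995.
January 1996 — 3rd Wednesday is Jan 17 1996.
February 1996 — 3rd Wednesday is Feb 21 1996.

Dec 20 1995, Jan 17 1996, Feb 21 1996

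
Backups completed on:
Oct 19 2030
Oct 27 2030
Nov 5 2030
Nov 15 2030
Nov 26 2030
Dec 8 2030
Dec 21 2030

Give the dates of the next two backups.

Jan 4 2031, Jan 19 2031

Intervals are 8, 9, 10, 11, 12, 13 days — an arithmetic progression with common difference 1.
Next gap: 14 days. Dec 21 2030 + 14 days = Jan 4 2031.
Next gap: 15 days. Jan 4 2031 + 15 days = Jan 19 2031.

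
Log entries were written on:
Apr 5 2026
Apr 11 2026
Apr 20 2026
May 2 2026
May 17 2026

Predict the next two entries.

Intervals are 6, 9, 12, 15 days — an arithmetic progression with common difference 3.
Next gap: 18 days. May 17 2026 + 18 days = Jun 4 2026.
Next gap: 21 days. Jun 4 2026 + 21 days = Jun 25 2026.

Jun 4 2026, Jun 25 2026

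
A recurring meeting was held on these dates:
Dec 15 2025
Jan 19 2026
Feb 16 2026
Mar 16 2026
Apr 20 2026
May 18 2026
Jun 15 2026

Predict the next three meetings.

Jul 20 2026, Aug 17 2026, Sep 21 2026

Gaps: 35, 28, 28, 35, 28, 28 days — a mix of 28 and 35. Every date is a Monday.
Each is the 3rd Monday of its month.
3rd Monday of July 2026: Jul 20 2026.
August 2026 — 3rd Monday is Aug 17 2026.
September 2026 — 3rd Monday is Sep 21 2026.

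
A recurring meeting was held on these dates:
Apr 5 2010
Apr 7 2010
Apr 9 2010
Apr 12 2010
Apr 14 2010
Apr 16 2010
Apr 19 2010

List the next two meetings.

Every event lands on a Monday or Wednesday or Friday (gaps cycle 2, 2, 3, 2, 2, 3).
So the schedule is: every Monday, Wednesday and Friday.
The following Wednesday is Apr 21 2010.
The following Friday is Apr 23 2010.

Apr 21 2010, Apr 23 2010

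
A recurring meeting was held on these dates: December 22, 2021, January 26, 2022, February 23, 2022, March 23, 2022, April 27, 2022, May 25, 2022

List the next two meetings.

Gaps: 35, 28, 28, 35, 28 days — a mix of 28 and 35. Every date is a Wednesday.
Each is the 4th Wednesday of its month.
June 2022 — 4th Wednesday is June 22, 2022.
4th Wednesday of July 2022: July 27, 2022.

June 22, 2022; July 27, 2022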